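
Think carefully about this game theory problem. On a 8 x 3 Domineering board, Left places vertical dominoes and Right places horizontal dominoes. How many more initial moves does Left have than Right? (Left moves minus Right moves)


Board is 8 x 3 (rows x cols).
Left (vertical) placements: (rows-1) * cols = 7 * 3 = 21
Right (horizontal) placements: rows * (cols-1) = 8 * 2 = 16
Advantage = Left - Right = 21 - 16 = 5

5


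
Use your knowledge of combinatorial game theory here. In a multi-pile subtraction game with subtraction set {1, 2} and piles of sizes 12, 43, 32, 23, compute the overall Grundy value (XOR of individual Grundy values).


Subtraction set: {1, 2}
For this subtraction set, G(n) = n mod 3 (period = max + 1 = 3).
Pile 1 (size 12): G(12) = 12 mod 3 = 0
Pile 2 (size 43): G(43) = 43 mod 3 = 1
Pile 3 (size 32): G(32) = 32 mod 3 = 2
Pile 4 (size 23): G(23) = 23 mod 3 = 2
Total Grundy value = XOR of all: 0 XOR 1 XOR 2 XOR 2 = 1

1


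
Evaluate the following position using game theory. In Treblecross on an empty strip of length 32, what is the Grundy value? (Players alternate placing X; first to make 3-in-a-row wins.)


Treblecross: place X on empty cells; 3-in-a-row wins.
Playing within two cells of an existing X lets the opponent win at once, so sensible play treats the cells i-2..i+2 around each X as dead. The player left with no safe cell loses, so this is a normal-play take-away game on strips of safe cells.
Placing X at cell i (0-indexed) of a strip of k safe cells leaves independent strips of sizes max(0, i-2) and max(0, k-i-3). Hence G(k) = mex{ G(max(0,i-2)) XOR G(max(0,k-i-3)) : 0 <= i < k }, with G(0) = 0.
G(1): splits (0,0):0^0=0 -> mex({0}) = 1
G(2): splits (0,0):0^0=0 -> mex({0}) = 1
G(3): splits (0,0):0^0=0 -> mex({0}) = 1
G(4): splits (0,1):0^1=1 (0,0):0^0=0 -> mex({0, 1}) = 2
G(5): splits (0,2):0^1=1 (0,1):0^1=1 (0,0):0^0=0 -> mex({0, 1}) = 2
G(6) = mex({1}) = 0
G(7) = mex({0, 1, 2}) = 3
G(8) = mex({0, 1, 2}) = 3
G(9) = mex({0, 2}) = 1
G(10) = mex({0, 2, 3}) = 1
G(11) = mex({0, 3}) = 1
G(12) = mex({1, 3}) = 0
G(13) = mex({0, 1, 2, 3}) = 4
G(14) = mex({0, 1, 2}) = 3
G(15) = mex({0, 1, 2}) = 3
G(16) = mex({0, 1, 2, 4}) = 3
G(17) = mex({0, 1, 3, 4}) = 2
G(18) = mex({0, 1, 3, 4}) = 2
G(19) = mex({0, 1, 3, 5}) = 2
G(20) = mex({0, 1, 2, 3, 5}) = 4
G(21) = mex({0, 1, 2, 3, 5}) = 4
G(22) = mex({1, 2, 6}) = 0
G(23) = mex({0, 1, 2, 3, 4, 6}) = 5
G(24) = mex({0, 1, 2, 3, 4}) = 5
G(25) = mex({0, 1, 3, 4, 7}) = 2
G(26) = mex({0, 1, 3, 4, 5, 7}) = 2
G(27) = mex({0, 1, 3, 5}) = 2
G(28) = mex({0, 1, 2, 5}) = 3
G(29) = mex({0, 1, 2, 4, 5, 6}) = 3
G(30) = mex({1, 2, 4, 6}) = 0
G(31) = mex({0, 1, 2, 3, 4, 6}) = 5
G(32) = mex({1, 2, 3, 4, 7}) = 0
Therefore G(32) = 0.

0


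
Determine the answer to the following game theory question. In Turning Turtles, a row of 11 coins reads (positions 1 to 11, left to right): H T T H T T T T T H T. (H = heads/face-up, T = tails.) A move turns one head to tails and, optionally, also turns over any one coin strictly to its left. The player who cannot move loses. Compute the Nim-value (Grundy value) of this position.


Coins: H T T H T T T T T H T
Key fact: a single head at position k behaves exactly like a Nim heap of size k (turning it to T and optionally flipping a coin at j < k corresponds to moving the heap from k to j, or to 0), and heads combine as a disjunctive sum (two heads at the same place would cancel, matching j XOR j = 0). So the Nim-value is the XOR of the 1-indexed positions of the heads.
Face-up positions (1-indexed): [1, 4, 10]
XOR 0 with 1: 0 XOR 1 = 1
XOR 1 with 4: 1 XOR 4 = 5
XOR 5 with 10: 5 XOR 10 = 15
Nim-value = 15

15


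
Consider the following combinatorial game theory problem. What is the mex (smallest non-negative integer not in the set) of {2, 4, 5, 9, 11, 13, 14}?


Set = {2, 4, 5, 9, 11, 13, 14}
0 is NOT in the set. This is the mex.
mex = 0

0


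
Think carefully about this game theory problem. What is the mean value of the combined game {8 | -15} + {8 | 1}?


G1 = {8 | -15}, G2 = {8 | 1}
Each is a switch {a | b} with numbers a > b; its mean value is (a + b)/2, and mean value is additive over game sums: m(G1 + G2) = m(G1) + m(G2).
Mean of G1 = (8 + (-15))/2 = -7/2 = -7/2
Mean of G2 = (8 + (1))/2 = 9/2 = 9/2
Mean of G1 + G2 = -7/2 + 9/2 = 1

1


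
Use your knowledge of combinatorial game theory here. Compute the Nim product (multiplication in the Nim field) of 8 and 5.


Nim multiplication is bilinear over XOR: (u XOR v) * w = (u*w) XOR (v*w).
So we split each operand into its bit components and XOR the pairwise Nim products.
8 = 8 (as XOR of powers of 2).
5 = 1 + 4 (as XOR of powers of 2).
Using the standard Nim-product table on single bits:
  2*2 = 3,   2*4 = 8,   2*8 = 12,
  4*4 = 6,   4*8 = 11,  8*8 = 13,
and  1*x = x (identity), k*l = l*k (commutative).
Pairwise Nim products:
  8 * 1 = 8
  8 * 4 = 11
XOR them: 8 XOR 11 = 3.
Result: 8 * 5 = 3 (in Nim).

3


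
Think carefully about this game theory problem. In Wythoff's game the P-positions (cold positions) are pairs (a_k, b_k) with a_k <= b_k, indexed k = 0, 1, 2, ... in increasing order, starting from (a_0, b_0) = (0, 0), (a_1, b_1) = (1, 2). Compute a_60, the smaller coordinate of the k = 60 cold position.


By Wythoff's theorem, a_k = floor(k * phi) and b_k = floor(k * phi^2) = a_k + k, where phi = (1 + sqrt(5))/2 is the golden ratio.
phi = (1 + sqrt(5))/2 = 1.618034
k = 60
k * phi = 60 * 1.618034 = 97.082039
a_60 = floor(k * phi) = 97

97


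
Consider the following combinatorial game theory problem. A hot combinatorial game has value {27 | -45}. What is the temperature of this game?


The game is {27 | -45}, a switch {a | b} with numbers a > b.
Cooling {a | b} by t gives {a - t | b + t}, which stops being hot when a - t = b + t, i.e. at t = (a - b)/2. So the temperature of a switch is (a - b)/2.
Temperature = (Left option - Right option) / 2
= (27 - (-45)) / 2
= 72 / 2
= 36

36


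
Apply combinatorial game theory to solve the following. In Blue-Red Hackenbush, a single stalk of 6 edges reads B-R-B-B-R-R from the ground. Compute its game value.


Edges (from ground): B-R-B-B-R-R
By Berlekamp's sign-expansion rule, a Blue-Red Hackenbush stalk has the value of the surreal number whose sign sequence is the edge sequence with B -> + and R -> -.
Sign sequence: +-++--
Trace the sign expansion in the surreal number tree, starting from 0:
Edge 1: B (sign +) -> bounds (0, +inf), value = 1
Edge 2: R (sign -) -> bounds (0, 1), value = 1/2
Edge 3: B (sign +) -> bounds (1/2, 1), value = 3/4
Edge 4: B (sign +) -> bounds (3/4, 1), value = 7/8
Edge 5: R (sign -) -> bounds (3/4, 7/8), value = 13/16
Edge 6: R (sign -) -> bounds (3/4, 13/16), value = 25/32
Game value = 25/32

25/32


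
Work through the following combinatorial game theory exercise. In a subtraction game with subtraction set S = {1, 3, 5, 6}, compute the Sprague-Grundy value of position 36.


The subtraction set is S = {1, 3, 5, 6}.
G(k) = mex{ G(k - s) : s in S, s <= k }. We compute iteratively: G(0) = 0.
G(1) = mex({0}) = 1
G(2) = mex({1}) = 0
G(3) = mex({0}) = 1
G(4) = mex({1}) = 0
G(5) = mex({0}) = 1
G(6) = mex({0, 1}) = 2
G(7) = mex({0, 1, 2}) = 3
G(8) = mex({0, 1, 3}) = 2
G(9) = mex({0, 1, 2}) = 3
G(10) = mex({0, 1, 3}) = 2
G(11) = mex({1, 2}) = 0
G(12) = mex({0, 2, 3}) = 1
G(13) = mex({1, 2, 3}) = 0
G(14) = mex({0, 2, 3}) = 1
G(15) = mex({1, 2, 3}) = 0
G(16) = mex({0, 2}) = 1
Observe that G(11)..G(16) = 0, 1, 0, 1, 0, 1 repeats G(0)..G(5) = 0, 1, 0, 1, 0, 1.
For k >= max(S) = 6, G(k) is determined by the previous 6 values G(k-6)..G(k-1); a window of 6 consecutive values has recurred shifted by 11, so by induction G(k + 11) = G(k) for all k >= 0: the sequence is periodic from the start with period 11.
One period: G(0..10) = 0, 1, 0, 1, 0, 1, 2, 3, 2, 3, 2.
36 mod 11 = 3, so G(36) = G(3) = 1.

1


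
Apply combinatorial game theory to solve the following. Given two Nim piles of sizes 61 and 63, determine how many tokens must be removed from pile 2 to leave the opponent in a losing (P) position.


Piles: 61 and 63
Current XOR: 61 XOR 63 = 2 (non-zero, so this is an N-position).
To make the XOR zero, we need to find a move that balances the piles.
For pile 2 (size 63): target = 63 XOR 2 = 61
We reduce pile 2 from 63 to 61.
Tokens removed: 63 - 61 = 2
Verification: 61 XOR 61 = 0

2


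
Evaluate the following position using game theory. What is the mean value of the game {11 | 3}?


Game = {11 | 3}, a switch {a | b} with numbers a > b.
Its thermograph has left wall a - t and right wall b + t, which meet at t = (a - b)/2, where both equal (a + b)/2. So the mast (mean value) is at (a + b)/2.
Mean = (11 + (3))/2 = 14/2 = 7

7


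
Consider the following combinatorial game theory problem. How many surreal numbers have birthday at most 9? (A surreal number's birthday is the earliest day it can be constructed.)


Day 0: {|} = 0 is born. Count = 1.
Day n: the number of surreal numbers born by day n is 2^(n+1) - 1.
By day 0: 2^1 - 1 = 1
By day 1: 2^2 - 1 = 3
By day 2: 2^3 - 1 = 7
By day 3: 2^4 - 1 = 15
By day 4: 2^5 - 1 = 31
By day 5: 2^6 - 1 = 63
By day 6: 2^7 - 1 = 127
By day 7: 2^8 - 1 = 255
By day 8: 2^9 - 1 = 511
By day 9: 2^10 - 1 = 1023
By day 9: 1023 surreal numbers.

1023


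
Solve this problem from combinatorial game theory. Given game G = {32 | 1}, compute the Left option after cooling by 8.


Original game: {32 | 1} (a switch {a | b} with a > b).
Cooling by t (for t below the temperature (a - b)/2 = 31/2) taxes each move by t: {a | b} cooled by t is {a - t | b + t}.
Cooling amount: t = 8
Cooled Left option: 32 - 8 = 24
Cooled Right option: 1 + 8 = 9
Cooled game: {24 | 9}
Left option = 24

24


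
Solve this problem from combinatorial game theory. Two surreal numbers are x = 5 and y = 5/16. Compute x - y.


x = 5, y = 5/16
Converting to common denominator: 16
x = 80/16, y = 5/16
x - y = 5 - 5/16 = 75/16

75/16


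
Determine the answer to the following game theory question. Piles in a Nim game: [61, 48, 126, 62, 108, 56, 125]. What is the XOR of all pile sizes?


We need the XOR (exclusive or) of all pile sizes.
After XOR-ing pile 1 (size 61): 0 XOR 61 = 61
After XOR-ing pile 2 (size 48): 61 XOR 48 = 13
After XOR-ing pile 3 (size 126): 13 XOR 126 = 115
After XOR-ing pile 4 (size 62): 115 XOR 62 = 77
After XOR-ing pile 5 (size 108): 77 XOR 108 = 33
After XOR-ing pile 6 (size 56): 33 XOR 56 = 25
After XOR-ing pile 7 (size 125): 25 XOR 125 = 100
The Nim-value of this position is 100.

100


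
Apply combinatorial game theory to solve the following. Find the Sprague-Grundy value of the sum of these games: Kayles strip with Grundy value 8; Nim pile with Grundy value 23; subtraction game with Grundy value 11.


By the Sprague-Grundy theorem, the Grundy value of a sum of games is the XOR of individual Grundy values.
Kayles strip: Grundy value = 8. Running XOR: 0 XOR 8 = 8
Nim pile: Grundy value = 23. Running XOR: 8 XOR 23 = 31
subtraction game: Grundy value = 11. Running XOR: 31 XOR 11 = 20
The combined Grundy value is 20.

20


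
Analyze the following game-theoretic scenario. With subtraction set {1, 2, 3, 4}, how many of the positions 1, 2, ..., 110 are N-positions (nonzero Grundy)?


Subtraction set S = {1, 2, 3, 4}, so G(n) = n mod 5.
G(n) = 0 when n is a multiple of 5.
Multiples of 5 in [1, 110]: 22
N-positions (nonzero Grundy) = 110 - 22 = 88

88


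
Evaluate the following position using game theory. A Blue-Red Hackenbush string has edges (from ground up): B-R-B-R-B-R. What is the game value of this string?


Edges (from ground): B-R-B-R-B-R
By Berlekamp's sign-expansion rule, a Blue-Red Hackenbush stalk has the value of the surreal number whose sign sequence is the edge sequence with B -> + and R -> -.
Sign sequence: +-+-+-
Trace the sign expansion in the surreal number tree, starting from 0:
Edge 1: B (sign +) -> bounds (0, +inf), value = 1
Edge 2: R (sign -) -> bounds (0, 1), value = 1/2
Edge 3: B (sign +) -> bounds (1/2, 1), value = 3/4
Edge 4: R (sign -) -> bounds (1/2, 3/4), value = 5/8
Edge 5: B (sign +) -> bounds (5/8, 3/4), value = 11/16
Edge 6: R (sign -) -> bounds (5/8, 11/16), value = 21/32
Game value = 21/32

21/32


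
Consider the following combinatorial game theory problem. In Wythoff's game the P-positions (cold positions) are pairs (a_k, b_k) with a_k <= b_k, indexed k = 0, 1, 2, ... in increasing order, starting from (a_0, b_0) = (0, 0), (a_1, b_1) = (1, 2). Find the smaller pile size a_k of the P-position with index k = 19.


By Wythoff's theorem, a_k = floor(k * phi) and b_k = floor(k * phi^2) = a_k + k, where phi = (1 + sqrt(5))/2 is the golden ratio.
phi = (1 + sqrt(5))/2 = 1.618034
k = 19
k * phi = 19 * 1.618034 = 30.742646
a_19 = floor(k * phi) = 30

30


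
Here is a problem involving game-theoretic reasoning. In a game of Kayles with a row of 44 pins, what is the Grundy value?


Kayles: a move removes 1 or 2 adjacent pins from a contiguous row.
Removing pins from a row of k leaves two independent rows (a, b) with a + b = k - 1 (one pin) or a + b = k - 2 (two pins); an end removal gives a = 0.
By Sprague-Grundy, G(k) = mex{ G(a) XOR G(b) } over all these splits. G(0) = 0.
G(1): splits (0,0):0^0=0 -> mex({0}) = 1
G(2): splits (0,1):0^1=1 (0,0):0^0=0 -> mex({0, 1}) = 2
G(3): splits (0,2):0^2=2 (1,1):1^1=0 (0,1):0^1=1 -> mex({0, 1, 2}) = 3
G(4): splits (0,3):0^3=3 (1,2):1^2=3 (0,2):0^2=2 (1,1):1^1=0 -> mex({0, 2, 3}) = 1
G(5): splits (0,4):0^1=1 (1,3):1^3=2 (2,2):2^2=0 (0,3):0^3=3 (1,2):1^2=3 -> mex({0, 1, 2, 3}) = 4
G(6) = mex({0, 1, 2, 4}) = 3
G(7) = mex({0, 1, 3, 4, 5}) = 2
G(8) = mex({0, 2, 3, 5, 6}) = 1
G(9) = mex({0, 1, 2, 3, 6, 7}) = 4
G(10) = mex({0, 1, 3, 4, 5, 7}) = 2
G(11) = mex({0, 1, 2, 3, 4, 5}) = 6
G(12) = mex({0, 1, 2, 3, 5, 6, 7}) = 4
G(13) = mex({0, 2, 3, 4, 6, 7}) = 1
G(14) = mex({0, 1, 4, 5, 6, 7}) = 2
G(15) = mex({0, 1, 2, 3, 4, 5, 6}) = 7
G(16) = mex({0, 2, 3, 5, 6, 7}) = 1
G(17) = mex({0, 1, 2, 3, 5, 6, 7}) = 4
G(18) = mex({0, 1, 2, 4, 5, 6}) = 3
G(19) = mex({0, 1, 3, 4, 5, 7}) = 2
G(20) = mex({0, 2, 3, 4, 5, 6, 7}) = 1
G(21) = mex({0, 1, 2, 3, 5, 6, 7}) = 4
G(22) = mex({0, 1, 2, 3, 4, 5, 7}) = 6
G(23) = mex({0, 1, 2, 3, 4, 5, 6}) = 7
G(24) = mex({0, 1, 2, 3, 5, 6, 7}) = 4
G(25) = mex({0, 2, 3, 4, 6, 7}) = 1
G(26) = mex({0, 1, 3, 4, 5, 6, 7}) = 2
G(27) = mex({0, 1, 2, 3, 4, 5, 6, 7}) = 8
G(28) = mex({0, 1, 2, 3, 4, 6, 7, 8}) = 5
G(29) = mex({0, 1, 2, 3, 5, 6, 7, 8, 9}) = 4
G(30) = mex({0, 1, 2, 3, 4, 5, 6, 9, 10}) = 7
G(31) = mex({0, 1, 3, 4, 5, 7, 10, 11}) = 2
G(32) = mex({0, 2, 3, 4, 5, 6, 7, 9, 11}) = 1
G(33) = mex({0, 1, 2, 3, 4, 5, 6, 7, 9, 12}) = 8
G(34) = mex({0, 1, 2, 3, 4, 5, 7, 8, 11, 12}) = 6
G(35) = mex({0, 1, 2, 3, 4, 5, 6, 8, 9, 10, 11}) = 7
G(36) = mex({0, 1, 2, 3, 5, 6, 7, 9, 10}) = 4
G(37) = mex({0, 2, 3, 4, 6, 7, 9, 10, 11, 12}) = 1
G(38) = mex({0, 1, 3, 4, 5, 6, 7, 9, 10, 11, 12}) = 2
G(39) = mex({0, 1, 2, 4, 5, 6, 7, 9, 10, 12, 14}) = 3
G(40) = mex({0, 2, 3, 4, 6, 7, 11, 12, 14}) = 1
G(41) = mex({0, 1, 2, 3, 5, 6, 7, 9, 10, 11, 12}) = 4
G(42) = mex({0, 1, 2, 3, 4, 5, 6, 9, 10}) = 7
G(43) = mex({0, 1, 3, 4, 5, 7, 9, 10, 12, 15}) = 2
G(44) = mex({0, 2, 3, 4, 5, 6, 7, 9, 10, 12, 15}) = 1
Therefore G(44) = 1.

1


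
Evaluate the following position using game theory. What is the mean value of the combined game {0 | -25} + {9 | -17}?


G1 = {0 | -25}, G2 = {9 | -17}
Each is a switch {a | b} with numbers a > b; its mean value is (a + b)/2, and mean value is additive over game sums: m(G1 + G2) = m(G1) + m(G2).
Mean of G1 = (0 + (-25))/2 = -25/2 = -25/2
Mean of G2 = (9 + (-17))/2 = -8/2 = -4
Mean of G1 + G2 = -25/2 + -4 = -33/2

-33/2


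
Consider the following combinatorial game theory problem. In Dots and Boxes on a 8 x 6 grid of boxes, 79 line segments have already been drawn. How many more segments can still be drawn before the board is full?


Grid: 8 x 6 boxes, i.e. 9 rows and 7 columns of dots.
Horizontal edges: (rows + 1) * cols = 9 * 6 = 54
Vertical edges: rows * (cols + 1) = 8 * 7 = 56
Total edges: 54 + 56 = 110
Edges drawn: 79
Remaining: 110 - 79 = 31

31


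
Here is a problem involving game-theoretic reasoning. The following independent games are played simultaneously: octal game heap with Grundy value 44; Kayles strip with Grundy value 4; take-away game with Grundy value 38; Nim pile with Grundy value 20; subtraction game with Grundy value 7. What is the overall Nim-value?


By the Sprague-Grundy theorem, the Grundy value of a sum of games is the XOR of individual Grundy values.
octal game heap: Grundy value = 44. Running XOR: 0 XOR 44 = 44
Kayles strip: Grundy value = 4. Running XOR: 44 XOR 4 = 40
take-away game: Grundy value = 38. Running XOR: 40 XOR 38 = 14
Nim pile: Grundy value = 20. Running XOR: 14 XOR 20 = 26
subtraction game: Grundy value = 7. Running XOR: 26 XOR 7 = 29
The combined Grundy value is 29.

29


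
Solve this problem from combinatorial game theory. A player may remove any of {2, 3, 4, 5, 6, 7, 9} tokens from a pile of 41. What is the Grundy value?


The subtraction set is S = {2, 3, 4, 5, 6, 7, 9}.
G(k) = mex{ G(k - s) : s in S, s <= k }. We compute iteratively: G(0) = 0.
G(1) = mex({}) = 0
G(2) = mex({0}) = 1
G(3) = mex({0}) = 1
G(4) = mex({0, 1}) = 2
G(5) = mex({0, 1}) = 2
G(6) = mex({0, 1, 2}) = 3
G(7) = mex({0, 1, 2}) = 3
G(8) = mex({0, 1, 2, 3}) = 4
G(9) = mex({0, 1, 2, 3}) = 4
G(10) = mex({0, 1, 2, 3, 4}) = 5
G(11) = mex({1, 2, 3, 4}) = 0
G(12) = mex({1, 2, 3, 4, 5}) = 0
G(13) = mex({0, 2, 3, 4, 5}) = 1
G(14) = mex({0, 2, 3, 4, 5}) = 1
G(15) = mex({0, 1, 3, 4, 5}) = 2
G(16) = mex({0, 1, 3, 4, 5}) = 2
G(17) = mex({0, 1, 2, 4, 5}) = 3
G(18) = mex({0, 1, 2, 4}) = 3
G(19) = mex({0, 1, 2, 3, 5}) = 4
Observe that G(11)..G(19) = 0, 0, 1, 1, 2, 2, 3, 3, 4 repeats G(0)..G(8) = 0, 0, 1, 1, 2, 2, 3, 3, 4.
For k >= max(S) = 9, G(k) is determined by the previous 9 values G(k-9)..G(k-1); a window of 9 consecutive values has recurred shifted by 11, so by induction G(k + 11) = G(k) for all k >= 0: the sequence is periodic from the start with period 11.
One period: G(0..10) = 0, 0, 1, 1, 2, 2, 3, 3, 4, 4, 5.
41 mod 11 = 8, so G(41) = G(8) = 4.

4


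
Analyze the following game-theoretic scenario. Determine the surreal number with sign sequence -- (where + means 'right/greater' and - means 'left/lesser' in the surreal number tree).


Sign expansion: --
Rule: track bounds (lo, hi), initially (-inf, +inf). On '+', the current value becomes lo and we move to the simplest number in (value, hi): value + 1 if hi = +inf, otherwise the midpoint (value + hi)/2. On '-', the current value becomes hi and we move to value - 1 if lo = -inf, otherwise the midpoint (lo + value)/2.
Start at 0.
Step 1: sign = -, move left. Bounds: (-inf, 0). Value = -1
Step 2: sign = -, move left. Bounds: (-inf, -1). Value = -2
The surreal number with sign expansion -- is -2.

-2


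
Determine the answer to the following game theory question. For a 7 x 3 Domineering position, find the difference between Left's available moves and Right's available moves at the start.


Board is 7 x 3 (rows x cols).
Left (vertical) placements: (rows-1) * cols = 6 * 3 = 18
Right (horizontal) placements: rows * (cols-1) = 7 * 2 = 14
Advantage = Left - Right = 18 - 14 = 4

4


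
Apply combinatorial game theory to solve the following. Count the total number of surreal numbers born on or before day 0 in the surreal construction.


Day 0: {|} = 0 is born. Count = 1.
Day n: the number of surreal numbers born by day n is 2^(n+1) - 1.
By day 0: 2^1 - 1 = 1
By day 0: 1 surreal numbers.

1


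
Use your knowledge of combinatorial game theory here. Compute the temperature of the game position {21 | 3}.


The game is {21 | 3}, a switch {a | b} with numbers a > b.
Cooling {a | b} by t gives {a - t | b + t}, which stops being hot when a - t = b + t, i.e. at t = (a - b)/2. So the temperature of a switch is (a - b)/2.
Temperature = (Left option - Right option) / 2
= (21 - (3)) / 2
= 18 / 2
= 9

9


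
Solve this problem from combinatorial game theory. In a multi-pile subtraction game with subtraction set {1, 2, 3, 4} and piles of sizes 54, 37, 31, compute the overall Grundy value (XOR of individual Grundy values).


Subtraction set: {1, 2, 3, 4}
For this subtraction set, G(n) = n mod 5 (period = max + 1 = 5).
Pile 1 (size 54): G(54) = 54 mod 5 = 4
Pile 2 (size 37): G(37) = 37 mod 5 = 2
Pile 3 (size 31): G(31) = 31 mod 5 = 1
Total Grundy value = XOR of all: 4 XOR 2 XOR 1 = 7

7


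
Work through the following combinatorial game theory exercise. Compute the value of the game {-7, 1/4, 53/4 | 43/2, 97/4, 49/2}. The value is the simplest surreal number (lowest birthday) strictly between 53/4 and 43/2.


Left options: {-7, 1/4, 53/4}, max = 53/4
Right options: {43/2, 97/4, 49/2}, min = 43/2
All options are numbers and max(Left) < min(Right), so by the simplicity theorem the value is the simplest (earliest-born) number strictly between 53/4 and 43/2.
Integers 14 through 21 all lie strictly between 53/4 and 43/2.
Among integers, the simplest (lowest birthday = smallest |n|; 0 is born on day 0, +-n on day n) is 14.
No non-integer in the interval can be simpler: if x is a non-integer in the interval, then floor(x) or ceil(x) also lies in the interval (the interval contains an integer), and both are proper prefixes of x's sign expansion, i.e. born earlier. So the game value is 14.
Game value = 14

14


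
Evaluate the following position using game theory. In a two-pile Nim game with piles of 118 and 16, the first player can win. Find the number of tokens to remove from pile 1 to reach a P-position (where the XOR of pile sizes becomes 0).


Piles: 118 and 16
Current XOR: 118 XOR 16 = 102 (non-zero, so this is an N-position).
To make the XOR zero, we need to find a move that balances the piles.
For pile 1 (size 118): target = 118 XOR 102 = 16
We reduce pile 1 from 118 to 16.
Tokens removed: 118 - 16 = 102
Verification: 16 XOR 16 = 0

102


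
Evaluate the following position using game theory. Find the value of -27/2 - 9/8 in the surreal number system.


x = -27/2, y = 9/8
Converting to common denominator: 8
x = -108/8, y = 9/8
x - y = -27/2 - 9/8 = -117/8

-117/8


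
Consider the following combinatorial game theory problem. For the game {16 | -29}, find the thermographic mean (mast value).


Game = {16 | -29}, a switch {a | b} with numbers a > b.
Its thermograph has left wall a - t and right wall b + t, which meet at t = (a - b)/2, where both equal (a + b)/2. So the mast (mean value) is at (a + b)/2.
Mean = (16 + (-29))/2 = -13/2 = -13/2

-13/2


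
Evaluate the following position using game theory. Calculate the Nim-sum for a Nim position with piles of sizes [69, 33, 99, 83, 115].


We need the XOR (exclusive or) of all pile sizes.
After XOR-ing pile 1 (size 69): 0 XOR 69 = 69
After XOR-ing pile 2 (size 33): 69 XOR 33 = 100
After XOR-ing pile 3 (size 99): 100 XOR 99 = 7
After XOR-ing pile 4 (size 83): 7 XOR 83 = 84
After XOR-ing pile 5 (size 115): 84 XOR 115 = 39
The Nim-value of this position is 39.

39


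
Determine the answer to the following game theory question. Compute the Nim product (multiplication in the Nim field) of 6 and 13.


Nim multiplication is bilinear over XOR: (u XOR v) * w = (u*w) XOR (v*w).
So we split each operand into its bit components and XOR the pairwise Nim products.
6 = 2 + 4 (as XOR of powers of 2).
13 = 1 + 4 + 8 (as XOR of powers of 2).
Using the standard Nim-product table on single bits:
  2*2 = 3,   2*4 = 8,   2*8 = 12,
  4*4 = 6,   4*8 = 11,  8*8 = 13,
and  1*x = x (identity), k*l = l*k (commutative).
Pairwise Nim products:
  2 * 1 = 2
  2 * 4 = 8
  2 * 8 = 12
  4 * 1 = 4
  4 * 4 = 6
  4 * 8 = 11
XOR them: 2 XOR 8 XOR 12 XOR 4 XOR 6 XOR 11 = 15.
Result: 6 * 13 = 15 (in Nim).

15


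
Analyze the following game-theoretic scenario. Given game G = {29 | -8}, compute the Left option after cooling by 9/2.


Original game: {29 | -8} (a switch {a | b} with a > b).
Cooling by t (for t below the temperature (a - b)/2 = 37/2) taxes each move by t: {a | b} cooled by t is {a - t | b + t}.
Cooling amount: t = 9/2
Cooled Left option: 29 - 9/2 = 49/2
Cooled Right option: -8 + 9/2 = -7/2
Cooled game: {49/2 | -7/2}
Left option = 49/2

49/2


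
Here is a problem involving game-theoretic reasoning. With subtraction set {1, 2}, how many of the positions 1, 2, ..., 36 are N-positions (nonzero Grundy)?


Subtraction set S = {1, 2}, so G(n) = n mod 3.
G(n) = 0 when n is a multiple of 3.
Multiples of 3 in [1, 36]: 12
N-positions (nonzero Grundy) = 36 - 12 = 24

24


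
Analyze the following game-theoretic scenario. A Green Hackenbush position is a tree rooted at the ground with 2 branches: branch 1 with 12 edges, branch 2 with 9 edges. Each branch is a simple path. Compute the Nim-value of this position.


The tree has 2 branches from the ground vertex.
In Green Hackenbush, the Nim-value of a simple path of length k is k.
Branch 1: length 12, Nim-value = 12
Branch 2: length 9, Nim-value = 9
Total Nim-value = XOR of all branch values:
0 XOR 12 = 12
12 XOR 9 = 5
Nim-value of the tree = 5

5


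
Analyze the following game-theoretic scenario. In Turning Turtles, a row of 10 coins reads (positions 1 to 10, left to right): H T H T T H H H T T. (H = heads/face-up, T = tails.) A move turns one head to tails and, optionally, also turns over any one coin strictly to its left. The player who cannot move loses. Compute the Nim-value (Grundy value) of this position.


Coins: H T H T T H H H T T
Key fact: a single head at position k behaves exactly like a Nim heap of size k (turning it to T and optionally flipping a coin at j < k corresponds to moving the heap from k to j, or to 0), and heads combine as a disjunctive sum (two heads at the same place would cancel, matching j XOR j = 0). So the Nim-value is the XOR of the 1-indexed positions of the heads.
Face-up positions (1-indexed): [1, 3, 6, 7, 8]
XOR 0 with 1: 0 XOR 1 = 1
XOR 1 with 3: 1 XOR 3 = 2
XOR 2 with 6: 2 XOR 6 = 4
XOR 4 with 7: 4 XOR 7 = 3
XOR 3 with 8: 3 XOR 8 = 11
Nim-value = 11

11


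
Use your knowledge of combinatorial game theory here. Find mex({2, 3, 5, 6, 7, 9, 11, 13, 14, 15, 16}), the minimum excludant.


Set = {2, 3, 5, 6, 7, 9, 11, 13, 14, 15, 16}
0 is NOT in the set. This is the mex.
mex = 0

0


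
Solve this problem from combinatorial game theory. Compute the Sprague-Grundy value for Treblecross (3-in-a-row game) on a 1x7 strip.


Treblecross: place X on empty cells; 3-in-a-row wins.
Playing within two cells of an existing X lets the opponent win at once, so sensible play treats the cells i-2..i+2 around each X as dead. The player left with no safe cell loses, so this is a normal-play take-away game on strips of safe cells.
Placing X at cell i (0-indexed) of a strip of k safe cells leaves independent strips of sizes max(0, i-2) and max(0, k-i-3). Hence G(k) = mex{ G(max(0,i-2)) XOR G(max(0,k-i-3)) : 0 <= i < k }, with G(0) = 0.
G(1): splits (0,0):0^0=0 -> mex({0}) = 1
G(2): splits (0,0):0^0=0 -> mex({0}) = 1
G(3): splits (0,0):0^0=0 -> mex({0}) = 1
G(4): splits (0,1):0^1=1 (0,0):0^0=0 -> mex({0, 1}) = 2
G(5): splits (0,2):0^1=1 (0,1):0^1=1 (0,0):0^0=0 -> mex({0, 1}) = 2
G(6) = mex({1}) = 0
G(7) = mex({0, 1, 2}) = 3
Therefore G(7) = 3.

3


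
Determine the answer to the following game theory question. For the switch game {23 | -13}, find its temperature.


The game is {23 | -13}, a switch {a | b} with numbers a > b.
Cooling {a | b} by t gives {a - t | b + t}, which stops being hot when a - t = b + t, i.e. at t = (a - b)/2. So the temperature of a switch is (a - b)/2.
Temperature = (Left option - Right option) / 2
= (23 - (-13)) / 2
= 36 / 2
= 18

18


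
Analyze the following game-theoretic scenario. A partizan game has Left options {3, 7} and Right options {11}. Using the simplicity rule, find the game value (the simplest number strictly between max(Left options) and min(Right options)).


Left options: {3, 7}, max = 7
Right options: {11}, min = 11
All options are numbers and max(Left) < min(Right), so by the simplicity theorem the value is the simplest (earliest-born) number strictly between 7 and 11.
Integers 8 through 10 all lie strictly between 7 and 11.
Among integers, the simplest (lowest birthday = smallest |n|; 0 is born on day 0, +-n on day n) is 8.
No non-integer in the interval can be simpler: if x is a non-integer in the interval, then floor(x) or ceil(x) also lies in the interval (the interval contains an integer), and both are proper prefixes of x's sign expansion, i.e. born earlier. So the game value is 8.
Game value = 8

8


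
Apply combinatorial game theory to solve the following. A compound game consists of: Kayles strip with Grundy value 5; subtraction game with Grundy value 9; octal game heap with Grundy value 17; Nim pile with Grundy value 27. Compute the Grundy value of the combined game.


By the Sprague-Grundy theorem, the Grundy value of a sum of games is the XOR of individual Grundy values.
Kayles strip: Grundy value = 5. Running XOR: 0 XOR 5 = 5
subtraction game: Grundy value = 9. Running XOR: 5 XOR 9 = 12
octal game heap: Grundy value = 17. Running XOR: 12 XOR 17 = 29
Nim pile: Grundy value = 27. Running XOR: 29 XOR 27 = 6
The combined Grundy value is 6.

6


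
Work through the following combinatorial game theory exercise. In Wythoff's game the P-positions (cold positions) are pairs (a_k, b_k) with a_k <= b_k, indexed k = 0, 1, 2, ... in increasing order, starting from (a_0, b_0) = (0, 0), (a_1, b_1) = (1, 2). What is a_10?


By Wythoff's theorem, a_k = floor(k * phi) and b_k = floor(k * phi^2) = a_k + k, where phi = (1 + sqrt(5))/2 is the golden ratio.
phi = (1 + sqrt(5))/2 = 1.618034
k = 10
k * phi = 10 * 1.618034 = 16.180340
a_10 = floor(k * phi) = 16

16


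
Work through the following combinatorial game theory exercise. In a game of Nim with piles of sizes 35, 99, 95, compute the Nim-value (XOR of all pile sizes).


We need the XOR (exclusive or) of all pile sizes.
After XOR-ing pile 1 (size 35): 0 XOR 35 = 35
After XOR-ing pile 2 (size 99): 35 XOR 99 = 64
After XOR-ing pile 3 (size 95): 64 XOR 95 = 31
The Nim-value of this position is 31.

31


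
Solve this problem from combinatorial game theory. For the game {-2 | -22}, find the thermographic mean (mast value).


Game = {-2 | -22}, a switch {a | b} with numbers a > b.
Its thermograph has left wall a - t and right wall b + t, which meet at t = (a - b)/2, where both equal (a + b)/2. So the mast (mean value) is at (a + b)/2.
Mean = (-2 + (-22))/2 = -24/2 = -12

-12


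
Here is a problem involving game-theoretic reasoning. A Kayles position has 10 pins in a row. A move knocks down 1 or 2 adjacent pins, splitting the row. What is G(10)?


Kayles: a move removes 1 or 2 adjacent pins from a contiguous row.
Removing pins from a row of k leaves two independent rows (a, b) with a + b = k - 1 (one pin) or a + b = k - 2 (two pins); an end removal gives a = 0.
By Sprague-Grundy, G(k) = mex{ G(a) XOR G(b) } over all these splits. G(0) = 0.
G(1): splits (0,0):0^0=0 -> mex({0}) = 1
G(2): splits (0,1):0^1=1 (0,0):0^0=0 -> mex({0, 1}) = 2
G(3): splits (0,2):0^2=2 (1,1):1^1=0 (0,1):0^1=1 -> mex({0, 1, 2}) = 3
G(4): splits (0,3):0^3=3 (1,2):1^2=3 (0,2):0^2=2 (1,1):1^1=0 -> mex({0, 2, 3}) = 1
G(5): splits (0,4):0^1=1 (1,3):1^3=2 (2,2):2^2=0 (0,3):0^3=3 (1,2):1^2=3 -> mex({0, 1, 2, 3}) = 4
G(6) = mex({0, 1, 2, 4}) = 3
G(7) = mex({0, 1, 3, 4, 5}) = 2
G(8) = mex({0, 2, 3, 5, 6}) = 1
G(9) = mex({0, 1, 2, 3, 6, 7}) = 4
G(10) = mex({0, 1, 3, 4, 5, 7}) = 2
Therefore G(10) = 2.

2


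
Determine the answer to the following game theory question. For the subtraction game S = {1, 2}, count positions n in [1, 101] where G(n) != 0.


Subtraction set S = {1, 2}, so G(n) = n mod 3.
G(n) = 0 when n is a multiple of 3.
Multiples of 3 in [1, 101]: 33
N-positions (nonzero Grundy) = 101 - 33 = 68

68


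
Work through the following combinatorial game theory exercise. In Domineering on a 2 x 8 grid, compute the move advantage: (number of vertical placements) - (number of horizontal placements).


Board is 2 x 8 (rows x cols).
Left (vertical) placements: (rows-1) * cols = 1 * 8 = 8
Right (horizontal) placements: rows * (cols-1) = 2 * 7 = 14
Advantage = Left - Right = 8 - 14 = -6

-6


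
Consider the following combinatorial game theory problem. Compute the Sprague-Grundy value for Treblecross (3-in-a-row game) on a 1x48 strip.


Treblecross: place X on empty cells; 3-in-a-row wins.
Playing within two cells of an existing X lets the opponent win at once, so sensible play treats the cells i-2..i+2 around each X as dead. The player left with no safe cell loses, so this is a normal-play take-away game on strips of safe cells.
Placing X at cell i (0-indexed) of a strip of k safe cells leaves independent strips of sizes max(0, i-2) and max(0, k-i-3). Hence G(k) = mex{ G(max(0,i-2)) XOR G(max(0,k-i-3)) : 0 <= i < k }, with G(0) = 0.
G(1): splits (0,0):0^0=0 -> mex({0}) = 1
G(2): splits (0,0):0^0=0 -> mex({0}) = 1
G(3): splits (0,0):0^0=0 -> mex({0}) = 1
G(4): splits (0,1):0^1=1 (0,0):0^0=0 -> mex({0, 1}) = 2
G(5): splits (0,2):0^1=1 (0,1):0^1=1 (0,0):0^0=0 -> mex({0, 1}) = 2
G(6) = mex({1}) = 0
G(7) = mex({0, 1, 2}) = 3
G(8) = mex({0, 1, 2}) = 3
G(9) = mex({0, 2}) = 1
G(10) = mex({0, 2, 3}) = 1
G(11) = mex({0, 3}) = 1
G(12) = mex({1, 3}) = 0
G(13) = mex({0, 1, 2, 3}) = 4
G(14) = mex({0, 1, 2}) = 3
G(15) = mex({0, 1, 2}) = 3
G(16) = mex({0, 1, 2, 4}) = 3
G(17) = mex({0, 1, 3, 4}) = 2
G(18) = mex({0, 1, 3, 4}) = 2
G(19) = mex({0, 1, 3, 5}) = 2
G(20) = mex({0, 1, 2, 3, 5}) = 4
G(21) = mex({0, 1, 2, 3, 5}) = 4
G(22) = mex({1, 2, 6}) = 0
G(23) = mex({0, 1, 2, 3, 4, 6}) = 5
G(24) = mex({0, 1, 2, 3, 4}) = 5
G(25) = mex({0, 1, 3, 4, 7}) = 2
G(26) = mex({0, 1, 3, 4, 5, 7}) = 2
G(27) = mex({0, 1, 3, 5}) = 2
G(28) = mex({0, 1, 2, 5}) = 3
G(29) = mex({0, 1, 2, 4, 5, 6}) = 3
G(30) = mex({1, 2, 4, 6}) = 0
G(31) = mex({0, 1, 2, 3, 4, 6}) = 5
G(32) = mex({1, 2, 3, 4, 7}) = 0
G(33) = mex({0, 3, 7}) = 1
G(34) = mex({0, 2, 3, 5, 7}) = 1
G(35) = mex({0, 2, 3, 5, 6}) = 1
G(36) = mex({0, 1, 2, 5, 6}) = 3
G(37) = mex({0, 1, 2, 4, 5, 6}) = 3
G(38) = mex({0, 1, 2, 4}) = 3
G(39) = mex({0, 1, 2, 3, 4, 7}) = 5
G(40) = mex({0, 1, 2, 3, 4, 5, 7}) = 6
G(41) = mex({0, 1, 2, 3, 5, 7}) = 4
G(42) = mex({0, 1, 2, 3, 5, 6, 7}) = 4
G(43) = mex({0, 2, 3, 5, 6}) = 1
G(44) = mex({1, 2, 3, 4, 5, 6}) = 0
G(45) = mex({0, 1, 2, 3, 4, 6, 7}) = 5
G(46) = mex({0, 1, 2, 3, 4, 7}) = 5
G(47) = mex({0, 1, 2, 3, 4, 5, 7}) = 6
G(48) = mex({0, 1, 2, 3, 4, 5, 7}) = 6
Therefore G(48) = 6.

6


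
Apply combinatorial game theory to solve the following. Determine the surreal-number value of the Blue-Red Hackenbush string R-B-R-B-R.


Edges (from ground): R-B-R-B-R
By Berlekamp's sign-expansion rule, a Blue-Red Hackenbush stalk has the value of the surreal number whose sign sequence is the edge sequence with B -> + and R -> -.
Sign sequence: -+-+-
Trace the sign expansion in the surreal number tree, starting from 0:
Edge 1: R (sign -) -> bounds (-inf, 0), value = -1
Edge 2: B (sign +) -> bounds (-1, 0), value = -1/2
Edge 3: R (sign -) -> bounds (-1, -1/2), value = -3/4
Edge 4: B (sign +) -> bounds (-3/4, -1/2), value = -5/8
Edge 5: R (sign -) -> bounds (-3/4, -5/8), value = -11/16
Game value = -11/16

-11/16


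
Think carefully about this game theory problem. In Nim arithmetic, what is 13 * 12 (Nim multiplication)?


Nim multiplication is bilinear over XOR: (u XOR v) * w = (u*w) XOR (v*w).
So we split each operand into its bit components and XOR the pairwise Nim products.
13 = 1 + 4 + 8 (as XOR of powers of 2).
12 = 4 + 8 (as XOR of powers of 2).
Using the standard Nim-product table on single bits:
  2*2 = 3,   2*4 = 8,   2*8 = 12,
  4*4 = 6,   4*8 = 11,  8*8 = 13,
and  1*x = x (identity), k*l = l*k (commutative).
Pairwise Nim products:
  1 * 4 = 4
  1 * 8 = 8
  4 * 4 = 6
  4 * 8 = 11
  8 * 4 = 11
  8 * 8 = 13
XOR them: 4 XOR 8 XOR 6 XOR 11 XOR 11 XOR 13 = 7.
Result: 13 * 12 = 7 (in Nim).

7


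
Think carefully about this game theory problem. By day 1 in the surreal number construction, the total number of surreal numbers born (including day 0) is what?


Day 0: {|} = 0 is born. Count = 1.
Day n: the number of surreal numbers born by day n is 2^(n+1) - 1.
By day 0: 2^1 - 1 = 1
By day 1: 2^2 - 1 = 3
By day 1: 3 surreal numbers.

3


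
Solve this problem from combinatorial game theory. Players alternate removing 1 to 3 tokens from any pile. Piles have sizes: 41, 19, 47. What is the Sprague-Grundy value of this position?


Subtraction set: {1, 2, 3}
For this subtraction set, G(n) = n mod 4 (period = max + 1 = 4).
Pile 1 (size 41): G(41) = 41 mod 4 = 1
Pile 2 (size 19): G(19) = 19 mod 4 = 3
Pile 3 (size 47): G(47) = 47 mod 4 = 3
Total Grundy value = XOR of all: 1 XOR 3 XOR 3 = 1

1


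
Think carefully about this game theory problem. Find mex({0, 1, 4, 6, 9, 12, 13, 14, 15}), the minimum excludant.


Set = {0, 1, 4, 6, 9, 12, 13, 14, 15}
0 is in the set.
1 is in the set.
2 is NOT in the set. This is the mex.
mex = 2

2


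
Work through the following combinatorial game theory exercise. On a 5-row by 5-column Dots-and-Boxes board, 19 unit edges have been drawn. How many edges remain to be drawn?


Grid: 5 x 5 boxes, i.e. 6 rows and 6 columns of dots.
Horizontal edges: (rows + 1) * cols = 6 * 5 = 30
Vertical edges: rows * (cols + 1) = 5 * 6 = 30
Total edges: 30 + 30 = 60
Edges drawn: 19
Remaining: 60 - 19 = 41

41


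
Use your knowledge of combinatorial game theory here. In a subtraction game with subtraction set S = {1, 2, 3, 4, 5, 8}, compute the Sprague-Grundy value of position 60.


The subtraction set is S = {1, 2, 3, 4, 5, 8}.
G(k) = mex{ G(k - s) : s in S, s <= k }. We compute iteratively: G(0) = 0.
G(1) = mex({0}) = 1
G(2) = mex({0, 1}) = 2
G(3) = mex({0, 1, 2}) = 3
G(4) = mex({0, 1, 2, 3}) = 4
G(5) = mex({0, 1, 2, 3, 4}) = 5
G(6) = mex({1, 2, 3, 4, 5}) = 0
G(7) = mex({0, 2, 3, 4, 5}) = 1
G(8) = mex({0, 1, 3, 4, 5}) = 2
G(9) = mex({0, 1, 2, 4, 5}) = 3
G(10) = mex({0, 1, 2, 3, 5}) = 4
G(11) = mex({0, 1, 2, 3, 4}) = 5
G(12) = mex({1, 2, 3, 4, 5}) = 0
G(13) = mex({0, 2, 3, 4, 5}) = 1
Observe that G(6)..G(13) = 0, 1, 2, 3, 4, 5, 0, 1 repeats G(0)..G(7) = 0, 1, 2, 3, 4, 5, 0, 1.
For k >= max(S) = 8, G(k) is determined by the previous 8 values G(k-8)..G(k-1); a window of 8 consecutive values has recurred shifted by 6, so by induction G(k + 6) = G(k) for all k >= 0: the sequence is periodic from the start with period 6.
One period: G(0..5) = 0, 1, 2, 3, 4, 5.
60 mod 6 = 0, so G(60) = G(0) = 0.

0


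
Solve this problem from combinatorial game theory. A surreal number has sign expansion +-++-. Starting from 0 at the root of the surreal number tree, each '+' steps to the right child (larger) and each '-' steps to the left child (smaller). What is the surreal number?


Sign expansion: +-++-
Rule: track bounds (lo, hi), initially (-inf, +inf). On '+', the current value becomes lo and we move to the simplest number in (value, hi): value + 1 if hi = +inf, otherwise the midpoint (value + hi)/2. On '-', the current value becomes hi and we move to value - 1 if lo = -inf, otherwise the midpoint (lo + value)/2.
Start at 0.
Step 1: sign = +, move right. Bounds: (0, +inf). Value = 1
Step 2: sign = -, move left. Bounds: (0, 1). Value = 1/2
Step 3: sign = +, move right. Bounds: (1/2, 1). Value = 3/4
Step 4: sign = +, move right. Bounds: (3/4, 1). Value = 7/8
Step 5: sign = -, move left. Bounds: (3/4, 7/8). Value = 13/16
The surreal number with sign expansion +-++- is 13/16.

13/16


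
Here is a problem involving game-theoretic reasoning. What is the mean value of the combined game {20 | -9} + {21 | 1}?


G1 = {20 | -9}, G2 = {21 | 1}
Each is a switch {a | b} with numbers a > b; its mean value is (a + b)/2, and mean value is additive over game sums: m(G1 + G2) = m(G1) + m(G2).
Mean of G1 = (20 + (-9))/2 = 11/2 = 11/2
Mean of G2 = (21 + (1))/2 = 22/2 = 11
Mean of G1 + G2 = 11/2 + 11 = 33/2

33/2


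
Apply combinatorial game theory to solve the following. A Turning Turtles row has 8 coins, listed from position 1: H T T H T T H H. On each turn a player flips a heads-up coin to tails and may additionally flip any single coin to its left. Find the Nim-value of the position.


Coins: H T T H T T H H
Key fact: a single head at position k behaves exactly like a Nim heap of size k (turning it to T and optionally flipping a coin at j < k corresponds to moving the heap from k to j, or to 0), and heads combine as a disjunctive sum (two heads at the same place would cancel, matching j XOR j = 0). So the Nim-value is the XOR of the 1-indexed positions of the heads.
Face-up positions (1-indexed): [1, 4, 7, 8]
XOR 0 with 1: 0 XOR 1 = 1
XOR 1 with 4: 1 XOR 4 = 5
XOR 5 with 7: 5 XOR 7 = 2
XOR 2 with 8: 2 XOR 8 = 10
Nim-value = 10

10
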